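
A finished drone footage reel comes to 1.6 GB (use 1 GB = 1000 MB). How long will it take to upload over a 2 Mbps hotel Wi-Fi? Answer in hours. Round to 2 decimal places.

File: 1.6 GB = 12800.0 Mb.
At 2 Mbps: 12800.0 / 2 = 6400.0 s ≈ 1.78 hours.

1.78 hours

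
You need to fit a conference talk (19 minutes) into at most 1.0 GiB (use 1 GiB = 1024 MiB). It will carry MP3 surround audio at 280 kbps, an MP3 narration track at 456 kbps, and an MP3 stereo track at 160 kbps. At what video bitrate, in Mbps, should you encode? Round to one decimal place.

6.6 Mbps

Budget: 1.0 GiB = 8589.9 Mb.
19 min = 1140 s
Total bitrate budget: 8589.9 Mb / 1140 s = 7.535 Mbps.
Audio total: 280 + 456 + 160 = 896 kbps = 0.896 Mbps.
Video: 7.535 − 0.896 = 6.639 Mbps.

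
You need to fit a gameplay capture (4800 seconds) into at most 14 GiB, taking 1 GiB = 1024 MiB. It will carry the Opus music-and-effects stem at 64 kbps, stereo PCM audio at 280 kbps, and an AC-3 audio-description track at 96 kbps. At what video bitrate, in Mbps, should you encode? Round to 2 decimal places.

24.61 Mbps

Budget: 14 GiB = 120259.1 Mb.
Total bitrate budget: 120259.1 Mb / 4800 s = 25.054 Mbps.
Audio total: 64 + 280 + 96 = 440 kbps = 0.440 Mbps.
Video: 25.054 − 0.440 = 24.614 Mbps.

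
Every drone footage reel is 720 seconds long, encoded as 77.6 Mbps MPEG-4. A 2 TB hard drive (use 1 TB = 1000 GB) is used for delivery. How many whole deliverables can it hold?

Per item: 77.600 Mbps × 720 s = 55,872 Mb = 6,984 MB.
Capacity: 2 TB = 16,000,000 Mb; 286.37 items → 286 complete.

286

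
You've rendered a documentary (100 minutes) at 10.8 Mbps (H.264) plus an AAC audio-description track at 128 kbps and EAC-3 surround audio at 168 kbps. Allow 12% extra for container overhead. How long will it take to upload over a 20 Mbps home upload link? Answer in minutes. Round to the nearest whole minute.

100 min = 6000 s
Audio total: 128 + 168 = 296 kbps = 0.296 Mbps.
Total bitrate: 11.096 Mbps.
File: 11.096 Mbps × 6000 s = 66576.0 Mb.
With 12% container overhead: ×1.12. → 74565.1 Mb.
At 20 Mbps: 74565.1 / 20 = 3728.3 s ≈ 62.1 minutes.

62 minutes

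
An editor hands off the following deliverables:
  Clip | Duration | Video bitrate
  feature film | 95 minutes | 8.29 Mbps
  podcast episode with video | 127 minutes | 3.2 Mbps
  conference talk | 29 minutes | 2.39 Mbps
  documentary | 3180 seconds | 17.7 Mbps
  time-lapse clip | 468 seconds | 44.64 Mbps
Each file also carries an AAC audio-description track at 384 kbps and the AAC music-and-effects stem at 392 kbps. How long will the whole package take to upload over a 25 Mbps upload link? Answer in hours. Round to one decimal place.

Audio total: 384 + 392 = 776 kbps = 0.776 Mbps.
feature film: 9.066 Mbps × 5700 s = 51676.2 Mb
podcast episode with video: 3.976 Mbps × 7620 s = 30297.1 Mb
conference talk: 3.166 Mbps × 1740 s = 5508.8 Mb
documentary: 18.476 Mbps × 3180 s = 58753.7 Mb
time-lapse clip: 45.416 Mbps × 468 s = 21254.7 Mb
Total: 167490.5 Mb = 20936.3 MB.
At 25 Mbps: 167490.5 / 25 = 6700 s ≈ 1.86 hours.

1.9 hours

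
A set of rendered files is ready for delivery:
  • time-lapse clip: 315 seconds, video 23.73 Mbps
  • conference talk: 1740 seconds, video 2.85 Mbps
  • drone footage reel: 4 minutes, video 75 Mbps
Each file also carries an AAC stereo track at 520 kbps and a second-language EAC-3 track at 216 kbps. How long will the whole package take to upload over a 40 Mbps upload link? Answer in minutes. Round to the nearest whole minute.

13 minutes

Audio total: 520 + 216 = 736 kbps = 0.736 Mbps.
time-lapse clip: 24.466 Mbps × 315 s = 7706.8 Mb
conference talk: 3.586 Mbps × 1740 s = 6239.6 Mb
drone footage reel: 75.736 Mbps × 240 s = 18176.6 Mb
Total: 32123.1 Mb = 4015.4 MB.
At 40 Mbps: 32123.1 / 40 = 803 s ≈ 13.4 minutes.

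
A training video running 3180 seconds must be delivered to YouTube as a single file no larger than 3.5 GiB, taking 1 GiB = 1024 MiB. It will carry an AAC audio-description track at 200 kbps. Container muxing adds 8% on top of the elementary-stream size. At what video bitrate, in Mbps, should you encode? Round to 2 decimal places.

Budget: 3.5 GiB = 30064.8 Mb.
Stream payload after overhead: 30064.8 / 1.08 = 27837.8 Mb.
Total bitrate budget: 27837.8 Mb / 3180 s = 8.754 Mbps.
Audio: 200 kbps = 0.200 Mbps.
Video: 8.754 − 0.200 = 8.554 Mbps.

8.55 Mbps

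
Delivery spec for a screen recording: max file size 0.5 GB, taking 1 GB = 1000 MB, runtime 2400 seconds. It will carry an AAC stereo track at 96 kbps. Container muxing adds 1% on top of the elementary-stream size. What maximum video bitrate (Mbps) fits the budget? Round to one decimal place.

Budget: 0.5 GB = 4000.0 Mb.
Stream payload after overhead: 4000.0 / 1.01 = 3960.4 Mb.
Total bitrate budget: 3960.4 Mb / 2400 s = 1.650 Mbps.
Audio: 96 kbps = 0.096 Mbps.
Video: 1.650 − 0.096 = 1.554 Mbps.

1.6 Mbps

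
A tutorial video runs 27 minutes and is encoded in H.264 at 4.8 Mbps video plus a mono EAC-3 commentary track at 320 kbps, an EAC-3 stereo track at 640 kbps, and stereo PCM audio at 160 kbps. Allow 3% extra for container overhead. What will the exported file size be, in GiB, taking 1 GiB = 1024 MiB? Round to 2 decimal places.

27 min = 1620 s
Audio total: 320 + 640 + 160 = 1120 kbps = 1.120 Mbps.
Total bitrate: 4.8 + 1.120 = 5.920 Mbps.
Stream data: 5.920 Mbps × 1620 s = 9590.4 Mb.
With 3% container overhead: ×1.03.
9,878 Mb = 1,234,764,000 bytes ÷ 1,073,741,824 = 1.150 GiB.

1.15 GiB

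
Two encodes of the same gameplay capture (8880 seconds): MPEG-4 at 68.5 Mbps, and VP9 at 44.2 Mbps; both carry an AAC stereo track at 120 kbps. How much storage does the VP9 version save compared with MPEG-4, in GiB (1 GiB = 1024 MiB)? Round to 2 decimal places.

Audio: 120 kbps = 0.120 Mbps.
MPEG-4: 68.620 Mbps × 8880 s = 609345.6 Mb = 70.937 GiB.
VP9: 44.320 Mbps × 8880 s = 393561.6 Mb = 45.817 GiB.
Saving: 70.937 − 45.817 = 25.121 GiB.

25.12 GiB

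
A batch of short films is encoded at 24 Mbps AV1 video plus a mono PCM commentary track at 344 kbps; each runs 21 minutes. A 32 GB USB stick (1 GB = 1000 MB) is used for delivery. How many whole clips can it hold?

8

21 min = 1260 s
Audio: 344 kbps = 0.344 Mbps.
Total bitrate: 24.344 Mbps.
Per item: 24.344 Mbps × 1260 s = 30,673 Mb = 3,834 MB.
Capacity: 32 GB = 256,000 Mb; 8.35 items → 8 complete.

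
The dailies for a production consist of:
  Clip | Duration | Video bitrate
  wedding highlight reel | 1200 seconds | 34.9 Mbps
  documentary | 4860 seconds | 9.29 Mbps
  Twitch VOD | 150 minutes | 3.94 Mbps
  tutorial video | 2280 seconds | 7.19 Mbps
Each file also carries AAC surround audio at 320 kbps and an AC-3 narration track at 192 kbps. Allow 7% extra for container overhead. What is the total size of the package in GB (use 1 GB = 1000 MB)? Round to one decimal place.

19.8 GB

Audio total: 320 + 192 = 512 kbps = 0.512 Mbps.
wedding highlight reel: 35.412 Mbps × 1200 s × 1.07 = 45469.0 Mb
documentary: 9.802 Mbps × 4860 s × 1.07 = 50972.4 Mb
Twitch VOD: 4.452 Mbps × 9000 s × 1.07 = 42872.8 Mb
tutorial video: 7.702 Mbps × 2280 s × 1.07 = 18789.8 Mb
Total: 158103.9 Mb = 19763.0 MB.
= 19.76 GB.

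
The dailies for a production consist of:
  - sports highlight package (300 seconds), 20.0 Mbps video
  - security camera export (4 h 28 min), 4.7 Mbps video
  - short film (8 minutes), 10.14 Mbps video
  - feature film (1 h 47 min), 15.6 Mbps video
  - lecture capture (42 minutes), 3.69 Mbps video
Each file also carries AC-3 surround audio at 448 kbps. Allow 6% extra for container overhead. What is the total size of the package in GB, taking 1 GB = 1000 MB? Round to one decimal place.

27.5 GB

Audio: 448 kbps = 0.448 Mbps.
sports highlight package: 20.448 Mbps × 300 s × 1.06 = 6502.5 Mb
security camera export: 5.148 Mbps × 16080 s × 1.06 = 87746.6 Mb
short film: 10.588 Mbps × 480 s × 1.06 = 5387.2 Mb
feature film: 16.048 Mbps × 6420 s × 1.06 = 109209.8 Mb
lecture capture: 4.138 Mbps × 2520 s × 1.06 = 11053.4 Mb
Total: 219899.5 Mb = 27487.4 MB.
= 27.49 GB.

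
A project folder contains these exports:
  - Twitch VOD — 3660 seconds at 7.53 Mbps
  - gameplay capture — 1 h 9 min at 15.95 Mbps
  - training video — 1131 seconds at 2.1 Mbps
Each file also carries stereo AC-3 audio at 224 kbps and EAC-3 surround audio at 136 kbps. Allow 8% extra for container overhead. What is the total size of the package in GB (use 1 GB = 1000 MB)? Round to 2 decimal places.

Audio total: 224 + 136 = 360 kbps = 0.360 Mbps.
Twitch VOD: 7.890 Mbps × 3660 s × 1.08 = 31187.6 Mb
gameplay capture: 16.310 Mbps × 4140 s × 1.08 = 72925.3 Mb
training video: 2.460 Mbps × 1131 s × 1.08 = 3004.8 Mb
Total: 107117.7 Mb = 13389.7 MB.
= 13.39 GB.

13.39 GB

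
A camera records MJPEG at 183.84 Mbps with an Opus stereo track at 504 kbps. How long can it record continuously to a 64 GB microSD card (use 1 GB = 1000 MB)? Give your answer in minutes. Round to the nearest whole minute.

Audio: 504 kbps = 0.504 Mbps.
Total bitrate: 183.84 + 0.504 = 184.344 Mbps.
Capacity: 64 GB = 512,000 Mb.
Recording time: 512,000 / 184.344 = 2,777 s ≈ 46.3 minutes.

46 minutes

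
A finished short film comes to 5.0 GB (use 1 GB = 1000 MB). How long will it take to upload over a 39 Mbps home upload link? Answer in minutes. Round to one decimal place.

17.1 minutes

File: 5.0 GB = 40000.0 Mb.
At 39 Mbps: 40000.0 / 39 = 1025.6 s ≈ 17.1 minutes.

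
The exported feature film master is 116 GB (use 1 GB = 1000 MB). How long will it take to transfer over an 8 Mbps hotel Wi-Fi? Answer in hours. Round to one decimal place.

32.2 hours

File: 116 GB = 928000.0 Mb.
At 8 Mbps: 928000.0 / 8 = 116000.0 s ≈ 32.2 hours.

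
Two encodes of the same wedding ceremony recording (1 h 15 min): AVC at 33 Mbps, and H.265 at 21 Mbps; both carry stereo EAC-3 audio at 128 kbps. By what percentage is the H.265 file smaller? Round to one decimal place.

1 h 15 min = 75 min = 4500 s
Audio: 128 kbps = 0.128 Mbps.
AVC: 33.128 Mbps × 4500 s = 149076.0 Mb = 18.634 GB.
H.265: 21.128 Mbps × 4500 s = 95076.0 Mb = 11.884 GB.
Reduction: (1 − 11.884/18.634) × 100 = 36.22%.

36.2%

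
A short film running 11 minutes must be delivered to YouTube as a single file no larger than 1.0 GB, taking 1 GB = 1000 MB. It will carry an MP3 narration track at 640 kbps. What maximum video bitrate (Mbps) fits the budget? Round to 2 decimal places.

Budget: 1.0 GB = 8000.0 Mb.
11 min = 660 s
Total bitrate budget: 8000.0 Mb / 660 s = 12.121 Mbps.
Audio: 640 kbps = 0.640 Mbps.
Video: 12.121 − 0.640 = 11.481 Mbps.

11.48 Mbps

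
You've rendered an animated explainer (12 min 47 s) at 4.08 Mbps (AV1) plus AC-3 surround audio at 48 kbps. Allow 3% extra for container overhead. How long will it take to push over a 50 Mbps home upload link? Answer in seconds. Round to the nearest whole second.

12 min 47 s = 767 s
Audio: 48 kbps = 0.048 Mbps.
Total bitrate: 4.128 Mbps.
File: 4.128 Mbps × 767 s = 3166.2 Mb.
With 3% container overhead: ×1.03. → 3261.2 Mb.
At 50 Mbps: 3261.2 / 50 = 65.2 s ≈ 65.2 seconds.

65 seconds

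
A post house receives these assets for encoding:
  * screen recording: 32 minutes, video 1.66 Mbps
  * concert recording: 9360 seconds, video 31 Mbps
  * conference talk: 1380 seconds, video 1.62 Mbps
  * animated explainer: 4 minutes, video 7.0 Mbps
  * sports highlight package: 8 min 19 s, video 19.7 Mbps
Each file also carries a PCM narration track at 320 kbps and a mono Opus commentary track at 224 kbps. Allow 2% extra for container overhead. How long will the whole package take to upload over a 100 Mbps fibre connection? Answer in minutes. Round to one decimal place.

Audio total: 320 + 224 = 544 kbps = 0.544 Mbps.
screen recording: 2.204 Mbps × 1920 s × 1.02 = 4316.3 Mb
concert recording: 31.544 Mbps × 9360 s × 1.02 = 301156.9 Mb
conference talk: 2.164 Mbps × 1380 s × 1.02 = 3046.0 Mb
animated explainer: 7.544 Mbps × 240 s × 1.02 = 1846.8 Mb
sports highlight package: 20.244 Mbps × 499 s × 1.02 = 10303.8 Mb
Total: 320669.8 Mb = 40083.7 MB.
At 100 Mbps: 320669.8 / 100 = 3207 s ≈ 53.4 minutes.

53.4 minutes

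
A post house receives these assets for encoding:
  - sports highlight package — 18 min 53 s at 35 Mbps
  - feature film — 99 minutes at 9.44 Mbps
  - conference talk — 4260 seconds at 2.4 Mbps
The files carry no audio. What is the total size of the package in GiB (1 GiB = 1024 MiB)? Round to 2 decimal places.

12.33 GiB

sports highlight package: 35.000 Mbps × 1133 s = 39655.0 Mb
feature film: 9.440 Mbps × 5940 s = 56073.6 Mb
conference talk: 2.400 Mbps × 4260 s = 10224.0 Mb
Total: 105952.6 Mb = 13244.1 MB.
= 12.33 GiB.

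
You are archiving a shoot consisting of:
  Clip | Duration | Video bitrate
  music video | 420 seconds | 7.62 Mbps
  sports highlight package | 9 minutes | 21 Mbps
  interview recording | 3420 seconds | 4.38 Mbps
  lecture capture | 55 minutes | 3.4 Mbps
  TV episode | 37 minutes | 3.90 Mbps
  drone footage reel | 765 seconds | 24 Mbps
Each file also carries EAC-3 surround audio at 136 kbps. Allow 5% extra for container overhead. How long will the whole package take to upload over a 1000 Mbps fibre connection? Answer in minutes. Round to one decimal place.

1.2 minutes

Audio: 136 kbps = 0.136 Mbps.
music video: 7.756 Mbps × 420 s × 1.05 = 3420.4 Mb
sports highlight package: 21.136 Mbps × 540 s × 1.05 = 11984.1 Mb
interview recording: 4.516 Mbps × 3420 s × 1.05 = 16217.0 Mb
lecture capture: 3.536 Mbps × 3300 s × 1.05 = 12252.2 Mb
TV episode: 4.036 Mbps × 2220 s × 1.05 = 9407.9 Mb
drone footage reel: 24.136 Mbps × 765 s × 1.05 = 19387.2 Mb
Total: 72668.9 Mb = 9083.6 MB.
At 1000 Mbps: 72668.9 / 1000 = 73 s ≈ 1.21 minutes.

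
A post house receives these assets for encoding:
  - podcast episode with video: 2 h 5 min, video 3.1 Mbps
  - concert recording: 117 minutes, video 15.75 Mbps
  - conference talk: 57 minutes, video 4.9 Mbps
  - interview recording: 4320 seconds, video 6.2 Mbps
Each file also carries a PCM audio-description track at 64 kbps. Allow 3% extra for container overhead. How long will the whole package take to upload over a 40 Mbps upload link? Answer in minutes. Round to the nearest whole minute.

Audio: 64 kbps = 0.064 Mbps.
podcast episode with video: 3.164 Mbps × 7500 s × 1.03 = 24441.9 Mb
concert recording: 15.814 Mbps × 7020 s × 1.03 = 114344.7 Mb
conference talk: 4.964 Mbps × 3420 s × 1.03 = 17486.2 Mb
interview recording: 6.264 Mbps × 4320 s × 1.03 = 27872.3 Mb
Total: 184145.1 Mb = 23018.1 MB.
At 40 Mbps: 184145.1 / 40 = 4604 s ≈ 76.7 minutes.

77 minutes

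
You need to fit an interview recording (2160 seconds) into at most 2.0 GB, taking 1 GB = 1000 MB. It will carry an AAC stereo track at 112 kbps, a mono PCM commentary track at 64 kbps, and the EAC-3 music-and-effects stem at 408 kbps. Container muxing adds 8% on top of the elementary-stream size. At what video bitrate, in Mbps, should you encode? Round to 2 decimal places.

6.27 Mbps

Budget: 2.0 GB = 16000.0 Mb.
Stream payload after overhead: 16000.0 / 1.08 = 14814.8 Mb.
Total bitrate budget: 14814.8 Mb / 2160 s = 6.859 Mbps.
Audio total: 112 + 64 + 408 = 584 kbps = 0.584 Mbps.
Video: 6.859 − 0.584 = 6.275 Mbps.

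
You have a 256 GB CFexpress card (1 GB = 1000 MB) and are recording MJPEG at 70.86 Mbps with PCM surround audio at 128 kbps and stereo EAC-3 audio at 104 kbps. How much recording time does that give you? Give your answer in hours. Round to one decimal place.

Audio total: 128 + 104 = 232 kbps = 0.232 Mbps.
Total bitrate: 70.86 + 0.232 = 71.092 Mbps.
Capacity: 256 GB = 2,048,000 Mb.
Recording time: 2,048,000 / 71.092 = 28,808 s ≈ 8.00 hours.

8.0 hours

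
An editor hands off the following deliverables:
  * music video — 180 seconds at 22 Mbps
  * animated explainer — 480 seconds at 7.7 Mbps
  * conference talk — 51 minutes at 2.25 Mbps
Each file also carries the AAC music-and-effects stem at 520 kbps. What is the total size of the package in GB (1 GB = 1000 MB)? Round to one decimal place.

Audio: 520 kbps = 0.520 Mbps.
music video: 22.520 Mbps × 180 s = 4053.6 Mb
animated explainer: 8.220 Mbps × 480 s = 3945.6 Mb
conference talk: 2.770 Mbps × 3060 s = 8476.2 Mb
Total: 16475.4 Mb = 2059.4 MB.
= 2.059 GB.

2.1 GB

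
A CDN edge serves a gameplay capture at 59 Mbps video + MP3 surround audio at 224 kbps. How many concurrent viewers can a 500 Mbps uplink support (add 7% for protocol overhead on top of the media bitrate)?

7

Audio: 224 kbps = 0.224 Mbps.
Per-viewer media rate: 59.224 Mbps.
On the wire with 7% overhead: 63.370 Mbps.
500 Mbps = 500.0 Mbps; 500.0 / 63.370 = 7.89 → 7 viewers.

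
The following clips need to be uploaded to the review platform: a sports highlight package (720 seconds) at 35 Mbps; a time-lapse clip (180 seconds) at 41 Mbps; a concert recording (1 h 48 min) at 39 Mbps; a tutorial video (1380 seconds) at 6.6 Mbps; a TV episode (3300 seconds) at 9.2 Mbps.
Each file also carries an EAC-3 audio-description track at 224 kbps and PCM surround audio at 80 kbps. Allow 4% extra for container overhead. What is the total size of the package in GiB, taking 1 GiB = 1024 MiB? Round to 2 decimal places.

39.76 GiB

Audio total: 224 + 80 = 304 kbps = 0.304 Mbps.
sports highlight package: 35.304 Mbps × 720 s × 1.04 = 26435.6 Mb
time-lapse clip: 41.304 Mbps × 180 s × 1.04 = 7732.1 Mb
concert recording: 39.304 Mbps × 6480 s × 1.04 = 264877.5 Mb
tutorial video: 6.904 Mbps × 1380 s × 1.04 = 9908.6 Mb
TV episode: 9.504 Mbps × 3300 s × 1.04 = 32617.7 Mb
Total: 341571.6 Mb = 42696.5 MB.
= 39.76 GiB.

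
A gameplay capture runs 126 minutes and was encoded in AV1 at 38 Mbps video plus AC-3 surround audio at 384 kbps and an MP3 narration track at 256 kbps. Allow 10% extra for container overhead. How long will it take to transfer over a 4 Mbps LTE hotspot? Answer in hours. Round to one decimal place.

126 min = 7560 s
Audio total: 384 + 256 = 640 kbps = 0.640 Mbps.
Total bitrate: 38.640 Mbps.
File: 38.640 Mbps × 7560 s = 292118.4 Mb.
With 10% container overhead: ×1.10. → 321330.2 Mb.
At 4 Mbps: 321330.2 / 4 = 80332.6 s ≈ 22.3 hours.

22.3 hours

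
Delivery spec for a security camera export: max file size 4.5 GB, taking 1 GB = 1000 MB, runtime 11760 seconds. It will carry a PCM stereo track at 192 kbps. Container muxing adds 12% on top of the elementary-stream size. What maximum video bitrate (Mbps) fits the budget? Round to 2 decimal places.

Budget: 4.5 GB = 36000.0 Mb.
Stream payload after overhead: 36000.0 / 1.12 = 32142.9 Mb.
Total bitrate budget: 32142.9 Mb / 11760 s = 2.733 Mbps.
Audio: 192 kbps = 0.192 Mbps.
Video: 2.733 − 0.192 = 2.541 Mbps.

2.54 Mbps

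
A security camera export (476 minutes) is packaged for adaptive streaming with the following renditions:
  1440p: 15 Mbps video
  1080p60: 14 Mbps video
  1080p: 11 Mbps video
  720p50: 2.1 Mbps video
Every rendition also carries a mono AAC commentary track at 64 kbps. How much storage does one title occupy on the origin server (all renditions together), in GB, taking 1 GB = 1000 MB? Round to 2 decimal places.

476 min = 28560 s
Audio: 64 kbps = 0.064 Mbps.
Sum of rendition bitrates: (15+0.064) + (14+0.064) + (11+0.064) + (2.1+0.064) = 42.356 Mbps.
× 28560 s = 1,209,687 Mb = 151,211 MB = 151.2 GB.

151.21 GB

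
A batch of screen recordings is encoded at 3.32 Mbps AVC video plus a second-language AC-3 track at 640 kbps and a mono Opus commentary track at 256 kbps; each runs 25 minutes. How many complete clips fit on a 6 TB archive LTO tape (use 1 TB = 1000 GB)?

25 min = 1500 s
Audio total: 640 + 256 = 896 kbps = 0.896 Mbps.
Total bitrate: 4.216 Mbps.
Per item: 4.216 Mbps × 1500 s = 6,324 Mb = 790.5 MB.
Capacity: 6 TB = 48,000,000 Mb; 7590.13 items → 7590 complete.

7590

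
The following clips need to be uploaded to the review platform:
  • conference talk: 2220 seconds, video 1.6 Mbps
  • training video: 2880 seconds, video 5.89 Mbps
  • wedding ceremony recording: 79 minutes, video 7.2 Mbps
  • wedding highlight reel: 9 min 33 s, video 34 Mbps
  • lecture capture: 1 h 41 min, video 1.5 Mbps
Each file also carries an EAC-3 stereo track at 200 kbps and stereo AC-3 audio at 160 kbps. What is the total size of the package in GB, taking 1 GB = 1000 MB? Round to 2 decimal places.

11.14 GB

Audio total: 200 + 160 = 360 kbps = 0.360 Mbps.
conference talk: 1.960 Mbps × 2220 s = 4351.2 Mb
training video: 6.250 Mbps × 2880 s = 18000.0 Mb
wedding ceremony recording: 7.560 Mbps × 4740 s = 35834.4 Mb
wedding highlight reel: 34.360 Mbps × 573 s = 19688.3 Mb
lecture capture: 1.860 Mbps × 6060 s = 11271.6 Mb
Total: 89145.5 Mb = 11143.2 MB.
= 11.14 GB.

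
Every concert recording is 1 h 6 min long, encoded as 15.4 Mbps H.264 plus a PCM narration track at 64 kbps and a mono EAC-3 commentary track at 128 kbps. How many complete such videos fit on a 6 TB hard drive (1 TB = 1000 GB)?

1 h 6 min = 66 min = 3960 s
Audio total: 64 + 128 = 192 kbps = 0.192 Mbps.
Total bitrate: 15.592 Mbps.
Per item: 15.592 Mbps × 3960 s = 61,744 Mb = 7,718 MB.
Capacity: 6 TB = 48,000,000 Mb; 777.40 items → 777 complete.

777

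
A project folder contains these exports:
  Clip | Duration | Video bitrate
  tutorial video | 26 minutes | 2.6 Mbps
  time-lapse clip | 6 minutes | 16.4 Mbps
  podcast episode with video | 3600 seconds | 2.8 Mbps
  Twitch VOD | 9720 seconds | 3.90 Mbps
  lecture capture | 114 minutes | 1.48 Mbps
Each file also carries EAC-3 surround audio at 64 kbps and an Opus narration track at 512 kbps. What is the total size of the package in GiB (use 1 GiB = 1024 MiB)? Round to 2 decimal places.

9.41 GiB

Audio total: 64 + 512 = 576 kbps = 0.576 Mbps.
tutorial video: 3.176 Mbps × 1560 s = 4954.6 Mb
time-lapse clip: 16.976 Mbps × 360 s = 6111.4 Mb
podcast episode with video: 3.376 Mbps × 3600 s = 12153.6 Mb
Twitch VOD: 4.476 Mbps × 9720 s = 43506.7 Mb
lecture capture: 2.056 Mbps × 6840 s = 14063.0 Mb
Total: 80789.3 Mb = 10098.7 MB.
= 9.405 GiB.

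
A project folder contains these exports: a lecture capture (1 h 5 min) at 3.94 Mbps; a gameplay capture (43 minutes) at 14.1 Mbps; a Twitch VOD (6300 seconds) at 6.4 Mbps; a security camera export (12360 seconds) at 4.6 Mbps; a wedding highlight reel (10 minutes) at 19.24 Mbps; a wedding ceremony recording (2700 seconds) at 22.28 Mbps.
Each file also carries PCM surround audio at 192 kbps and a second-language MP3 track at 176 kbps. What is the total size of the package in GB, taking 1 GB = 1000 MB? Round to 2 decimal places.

28.89 GB

Audio total: 192 + 176 = 368 kbps = 0.368 Mbps.
lecture capture: 4.308 Mbps × 3900 s = 16801.2 Mb
gameplay capture: 14.468 Mbps × 2580 s = 37327.4 Mb
Twitch VOD: 6.768 Mbps × 6300 s = 42638.4 Mb
security camera export: 4.968 Mbps × 12360 s = 61404.5 Mb
wedding highlight reel: 19.608 Mbps × 600 s = 11764.8 Mb
wedding ceremony recording: 22.648 Mbps × 2700 s = 61149.6 Mb
Total: 231085.9 Mb = 28885.7 MB.
= 28.89 GB.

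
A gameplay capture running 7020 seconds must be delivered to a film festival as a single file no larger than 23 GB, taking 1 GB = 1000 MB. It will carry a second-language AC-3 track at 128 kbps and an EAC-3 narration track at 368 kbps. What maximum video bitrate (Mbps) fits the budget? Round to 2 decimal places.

Budget: 23 GB = 184000.0 Mb.
Total bitrate budget: 184000.0 Mb / 7020 s = 26.211 Mbps.
Audio total: 128 + 368 = 496 kbps = 0.496 Mbps.
Video: 26.211 − 0.496 = 25.715 Mbps.

25.71 Mbps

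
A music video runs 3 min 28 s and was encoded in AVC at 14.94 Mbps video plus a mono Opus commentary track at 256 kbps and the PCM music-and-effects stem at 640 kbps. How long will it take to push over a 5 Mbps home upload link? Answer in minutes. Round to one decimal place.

11.0 minutes

3 min 28 s = 208 s
Audio total: 256 + 640 = 896 kbps = 0.896 Mbps.
Total bitrate: 15.836 Mbps.
File: 15.836 Mbps × 208 s = 3293.9 Mb.
At 5 Mbps: 3293.9 / 5 = 658.8 s ≈ 11 minutes.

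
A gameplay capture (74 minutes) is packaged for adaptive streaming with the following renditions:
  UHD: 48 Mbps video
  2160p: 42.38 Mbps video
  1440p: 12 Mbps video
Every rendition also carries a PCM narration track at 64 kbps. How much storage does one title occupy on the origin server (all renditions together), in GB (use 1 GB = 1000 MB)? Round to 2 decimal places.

74 min = 4440 s
Audio: 64 kbps = 0.064 Mbps.
Sum of rendition bitrates: (48+0.064) + (42.38+0.064) + (12+0.064) = 102.572 Mbps.
× 4440 s = 455,420 Mb = 56,927 MB = 56.93 GB.

56.93 GB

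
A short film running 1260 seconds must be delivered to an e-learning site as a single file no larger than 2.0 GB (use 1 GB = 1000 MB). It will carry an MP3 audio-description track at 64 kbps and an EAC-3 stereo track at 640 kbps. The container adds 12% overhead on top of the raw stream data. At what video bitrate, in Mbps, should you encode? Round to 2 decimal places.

Budget: 2.0 GB = 16000.0 Mb.
Stream payload after overhead: 16000.0 / 1.12 = 14285.7 Mb.
Total bitrate budget: 14285.7 Mb / 1260 s = 11.338 Mbps.
Audio total: 64 + 640 = 704 kbps = 0.704 Mbps.
Video: 11.338 − 0.704 = 10.634 Mbps.

10.63 Mbps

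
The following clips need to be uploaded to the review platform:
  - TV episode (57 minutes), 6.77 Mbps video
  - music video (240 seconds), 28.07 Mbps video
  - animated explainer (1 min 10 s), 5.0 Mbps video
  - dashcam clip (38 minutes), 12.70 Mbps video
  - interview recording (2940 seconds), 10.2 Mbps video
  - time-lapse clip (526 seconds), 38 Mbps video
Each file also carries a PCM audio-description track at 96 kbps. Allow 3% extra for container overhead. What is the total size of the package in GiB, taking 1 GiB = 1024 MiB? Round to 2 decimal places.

13.20 GiB

Audio: 96 kbps = 0.096 Mbps.
TV episode: 6.866 Mbps × 3420 s × 1.03 = 24186.2 Mb
music video: 28.166 Mbps × 240 s × 1.03 = 6962.6 Mb
animated explainer: 5.096 Mbps × 70 s × 1.03 = 367.4 Mb
dashcam clip: 12.796 Mbps × 2280 s × 1.03 = 30050.1 Mb
interview recording: 10.296 Mbps × 2940 s × 1.03 = 31178.3 Mb
time-lapse clip: 38.096 Mbps × 526 s × 1.03 = 20639.7 Mb
Total: 113384.4 Mb = 14173.0 MB.
= 13.20 GiB.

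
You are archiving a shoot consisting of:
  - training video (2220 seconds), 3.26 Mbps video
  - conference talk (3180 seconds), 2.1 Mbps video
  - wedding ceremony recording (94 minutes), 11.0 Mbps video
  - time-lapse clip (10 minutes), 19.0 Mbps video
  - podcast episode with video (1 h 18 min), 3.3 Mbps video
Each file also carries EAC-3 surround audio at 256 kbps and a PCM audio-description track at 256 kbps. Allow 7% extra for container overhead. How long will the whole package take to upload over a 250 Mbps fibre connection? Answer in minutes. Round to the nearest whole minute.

Audio total: 256 + 256 = 512 kbps = 0.512 Mbps.
training video: 3.772 Mbps × 2220 s × 1.07 = 8960.0 Mb
conference talk: 2.612 Mbps × 3180 s × 1.07 = 8887.6 Mb
wedding ceremony recording: 11.512 Mbps × 5640 s × 1.07 = 69472.6 Mb
time-lapse clip: 19.512 Mbps × 600 s × 1.07 = 12526.7 Mb
podcast episode with video: 3.812 Mbps × 4680 s × 1.07 = 19089.0 Mb
Total: 118935.9 Mb = 14867.0 MB.
At 250 Mbps: 118935.9 / 250 = 476 s ≈ 7.93 minutes.

8 minutes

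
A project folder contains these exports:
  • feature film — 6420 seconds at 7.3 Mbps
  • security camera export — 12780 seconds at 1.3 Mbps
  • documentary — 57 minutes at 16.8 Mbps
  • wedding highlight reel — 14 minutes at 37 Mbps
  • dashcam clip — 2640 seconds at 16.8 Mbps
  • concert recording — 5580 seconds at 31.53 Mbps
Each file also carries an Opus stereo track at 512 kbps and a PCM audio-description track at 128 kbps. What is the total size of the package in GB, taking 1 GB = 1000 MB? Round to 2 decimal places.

Audio total: 512 + 128 = 640 kbps = 0.640 Mbps.
feature film: 7.940 Mbps × 6420 s = 50974.8 Mb
security camera export: 1.940 Mbps × 12780 s = 24793.2 Mb
documentary: 17.440 Mbps × 3420 s = 59644.8 Mb
wedding highlight reel: 37.640 Mbps × 840 s = 31617.6 Mb
dashcam clip: 17.440 Mbps × 2640 s = 46041.6 Mb
concert recording: 32.170 Mbps × 5580 s = 179508.6 Mb
Total: 392580.6 Mb = 49072.6 MB.
= 49.07 GB.

49.07 GB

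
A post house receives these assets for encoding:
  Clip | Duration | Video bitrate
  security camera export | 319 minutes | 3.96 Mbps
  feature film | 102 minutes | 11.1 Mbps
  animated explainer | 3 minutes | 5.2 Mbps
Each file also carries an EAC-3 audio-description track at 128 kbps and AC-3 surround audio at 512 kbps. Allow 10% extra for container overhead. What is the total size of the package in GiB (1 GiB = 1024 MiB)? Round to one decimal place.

Audio total: 128 + 512 = 640 kbps = 0.640 Mbps.
security camera export: 4.600 Mbps × 19140 s × 1.10 = 96848.4 Mb
feature film: 11.740 Mbps × 6120 s × 1.10 = 79033.7 Mb
animated explainer: 5.840 Mbps × 180 s × 1.10 = 1156.3 Mb
Total: 177038.4 Mb = 22129.8 MB.
= 20.61 GiB.

20.6 GiB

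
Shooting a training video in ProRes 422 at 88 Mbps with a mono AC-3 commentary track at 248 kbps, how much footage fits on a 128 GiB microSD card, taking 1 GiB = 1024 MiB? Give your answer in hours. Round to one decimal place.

3.5 hours

Audio: 248 kbps = 0.248 Mbps.
Total bitrate: 88 + 0.248 = 88.248 Mbps.
Capacity: 128 GiB = 1,099,512 Mb.
Recording time: 1,099,512 / 88.248 = 12,459 s ≈ 3.46 hours.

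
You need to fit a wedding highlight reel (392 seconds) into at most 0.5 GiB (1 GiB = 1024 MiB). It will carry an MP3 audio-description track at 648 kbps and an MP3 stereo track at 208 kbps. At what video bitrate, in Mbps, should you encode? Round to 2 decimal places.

10.10 Mbps

Budget: 0.5 GiB = 4295.0 Mb.
Total bitrate budget: 4295.0 Mb / 392 s = 10.957 Mbps.
Audio total: 648 + 208 = 856 kbps = 0.856 Mbps.
Video: 10.957 − 0.856 = 10.101 Mbps.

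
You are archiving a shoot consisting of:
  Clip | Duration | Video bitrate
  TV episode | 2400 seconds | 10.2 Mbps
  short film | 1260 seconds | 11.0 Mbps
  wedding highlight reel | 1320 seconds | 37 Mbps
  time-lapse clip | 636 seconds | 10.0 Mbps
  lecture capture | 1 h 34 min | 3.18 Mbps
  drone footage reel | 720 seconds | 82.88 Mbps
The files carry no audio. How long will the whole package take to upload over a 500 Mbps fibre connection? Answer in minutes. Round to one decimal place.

5.7 minutes

TV episode: 10.200 Mbps × 2400 s = 24480.0 Mb
short film: 11.000 Mbps × 1260 s = 13860.0 Mb
wedding highlight reel: 37.000 Mbps × 1320 s = 48840.0 Mb
time-lapse clip: 10.000 Mbps × 636 s = 6360.0 Mb
lecture capture: 3.180 Mbps × 5640 s = 17935.2 Mb
drone footage reel: 82.880 Mbps × 720 s = 59673.6 Mb
Total: 171148.8 Mb = 21393.6 MB.
At 500 Mbps: 171148.8 / 500 = 342 s ≈ 5.7 minutes.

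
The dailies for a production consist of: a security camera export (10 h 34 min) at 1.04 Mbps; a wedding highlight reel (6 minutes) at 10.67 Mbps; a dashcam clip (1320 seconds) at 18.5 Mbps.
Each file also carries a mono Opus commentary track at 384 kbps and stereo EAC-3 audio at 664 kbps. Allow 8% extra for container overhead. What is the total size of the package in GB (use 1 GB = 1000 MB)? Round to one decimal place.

14.8 GB

Audio total: 384 + 664 = 1048 kbps = 1.048 Mbps.
security camera export: 2.088 Mbps × 38040 s × 1.08 = 85781.7 Mb
wedding highlight reel: 11.718 Mbps × 360 s × 1.08 = 4556.0 Mb
dashcam clip: 19.548 Mbps × 1320 s × 1.08 = 27867.6 Mb
Total: 118205.3 Mb = 14775.7 MB.
= 14.78 GB.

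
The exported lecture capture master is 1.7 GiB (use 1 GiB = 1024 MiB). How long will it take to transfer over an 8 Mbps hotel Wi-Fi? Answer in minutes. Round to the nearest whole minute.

File: 1.7 GiB = 14602.9 Mb.
At 8 Mbps: 14602.9 / 8 = 1825.4 s ≈ 30.4 minutes.

30 minutes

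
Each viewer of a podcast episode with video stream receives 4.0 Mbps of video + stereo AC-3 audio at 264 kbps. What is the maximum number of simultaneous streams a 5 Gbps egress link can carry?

1172

Audio: 264 kbps = 0.264 Mbps.
Per-viewer media rate: 4.264 Mbps.
5 Gbps = 5,000 Mbps; 5,000 / 4.264 = 1172.61 → 1172 viewers.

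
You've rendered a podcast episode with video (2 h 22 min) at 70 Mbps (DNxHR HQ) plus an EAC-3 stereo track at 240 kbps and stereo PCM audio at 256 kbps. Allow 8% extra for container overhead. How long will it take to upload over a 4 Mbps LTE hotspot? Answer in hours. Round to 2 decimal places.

45.05 hours

2 h 22 min = 142 min = 8520 s
Audio total: 240 + 256 = 496 kbps = 0.496 Mbps.
Total bitrate: 70.496 Mbps.
File: 70.496 Mbps × 8520 s = 600625.9 Mb.
With 8% container overhead: ×1.08. → 648676.0 Mb.
At 4 Mbps: 648676.0 / 4 = 162169.0 s ≈ 45 hours.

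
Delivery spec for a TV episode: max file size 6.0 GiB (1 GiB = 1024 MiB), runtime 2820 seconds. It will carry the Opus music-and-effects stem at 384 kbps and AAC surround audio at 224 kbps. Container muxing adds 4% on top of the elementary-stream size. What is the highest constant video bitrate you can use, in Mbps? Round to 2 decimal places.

Budget: 6.0 GiB = 51539.6 Mb.
Stream payload after overhead: 51539.6 / 1.04 = 49557.3 Mb.
Total bitrate budget: 49557.3 Mb / 2820 s = 17.574 Mbps.
Audio total: 384 + 224 = 608 kbps = 0.608 Mbps.
Video: 17.574 − 0.608 = 16.966 Mbps.

16.97 Mbps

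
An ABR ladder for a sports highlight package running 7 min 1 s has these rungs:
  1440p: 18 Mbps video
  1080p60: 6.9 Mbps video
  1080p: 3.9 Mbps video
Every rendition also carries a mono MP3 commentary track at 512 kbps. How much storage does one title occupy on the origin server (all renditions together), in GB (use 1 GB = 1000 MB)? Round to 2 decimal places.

1.60 GB

7 min 1 s = 421 s
Audio: 512 kbps = 0.512 Mbps.
Sum of rendition bitrates: (18+0.512) + (6.9+0.512) + (3.9+0.512) = 30.336 Mbps.
× 421 s = 12,771 Mb = 1,596 MB = 1.596 GB.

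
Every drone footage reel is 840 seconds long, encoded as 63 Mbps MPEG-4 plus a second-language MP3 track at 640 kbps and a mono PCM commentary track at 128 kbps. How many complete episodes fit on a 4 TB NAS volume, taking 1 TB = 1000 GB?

Audio total: 640 + 128 = 768 kbps = 0.768 Mbps.
Total bitrate: 63.768 Mbps.
Per item: 63.768 Mbps × 840 s = 53,565 Mb = 6,696 MB.
Capacity: 4 TB = 32,000,000 Mb; 597.40 items → 597 complete.

597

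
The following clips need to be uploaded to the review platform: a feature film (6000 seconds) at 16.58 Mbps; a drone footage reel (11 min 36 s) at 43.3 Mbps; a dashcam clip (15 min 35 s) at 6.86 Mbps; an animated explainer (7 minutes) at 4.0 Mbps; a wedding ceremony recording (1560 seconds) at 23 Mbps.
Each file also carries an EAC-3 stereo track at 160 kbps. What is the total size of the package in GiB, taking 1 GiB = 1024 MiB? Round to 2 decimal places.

20.39 GiB

Audio: 160 kbps = 0.160 Mbps.
feature film: 16.740 Mbps × 6000 s = 100440.0 Mb
drone footage reel: 43.460 Mbps × 696 s = 30248.2 Mb
dashcam clip: 7.020 Mbps × 935 s = 6563.7 Mb
animated explainer: 4.160 Mbps × 420 s = 1747.2 Mb
wedding ceremony recording: 23.160 Mbps × 1560 s = 36129.6 Mb
Total: 175128.7 Mb = 21891.1 MB.
= 20.39 GiB.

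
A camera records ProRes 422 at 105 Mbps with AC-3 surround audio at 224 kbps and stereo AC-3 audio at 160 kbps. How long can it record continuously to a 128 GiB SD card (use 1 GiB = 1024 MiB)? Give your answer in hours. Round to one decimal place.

2.9 hours

Audio total: 224 + 160 = 384 kbps = 0.384 Mbps.
Total bitrate: 105 + 0.384 = 105.384 Mbps.
Capacity: 128 GiB = 1,099,512 Mb.
Recording time: 1,099,512 / 105.384 = 10,433 s ≈ 2.90 hours.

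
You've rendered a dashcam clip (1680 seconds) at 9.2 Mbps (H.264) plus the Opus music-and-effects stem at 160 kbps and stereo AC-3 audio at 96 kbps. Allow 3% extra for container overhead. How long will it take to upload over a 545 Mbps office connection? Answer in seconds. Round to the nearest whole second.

Audio total: 160 + 96 = 256 kbps = 0.256 Mbps.
Total bitrate: 9.456 Mbps.
File: 9.456 Mbps × 1680 s = 15886.1 Mb.
With 3% container overhead: ×1.03. → 16362.7 Mb.
At 545 Mbps: 16362.7 / 545 = 30.0 s ≈ 30 seconds.

30 seconds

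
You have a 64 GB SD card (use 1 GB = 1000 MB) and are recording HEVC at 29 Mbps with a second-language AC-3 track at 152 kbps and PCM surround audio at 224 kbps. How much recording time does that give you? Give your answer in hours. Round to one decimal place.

4.8 hours

Audio total: 152 + 224 = 376 kbps = 0.376 Mbps.
Total bitrate: 29 + 0.376 = 29.376 Mbps.
Capacity: 64 GB = 512,000 Mb.
Recording time: 512,000 / 29.376 = 17,429 s ≈ 4.84 hours.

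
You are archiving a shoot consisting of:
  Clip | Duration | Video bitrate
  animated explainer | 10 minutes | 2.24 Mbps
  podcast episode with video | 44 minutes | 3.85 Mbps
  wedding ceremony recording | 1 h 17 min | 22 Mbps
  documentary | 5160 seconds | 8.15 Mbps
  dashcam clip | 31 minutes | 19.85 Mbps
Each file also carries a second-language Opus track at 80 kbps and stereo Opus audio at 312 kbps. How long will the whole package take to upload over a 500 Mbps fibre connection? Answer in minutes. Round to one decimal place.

Audio total: 80 + 312 = 392 kbps = 0.392 Mbps.
animated explainer: 2.632 Mbps × 600 s = 1579.2 Mb
podcast episode with video: 4.242 Mbps × 2640 s = 11198.9 Mb
wedding ceremony recording: 22.392 Mbps × 4620 s = 103451.0 Mb
documentary: 8.542 Mbps × 5160 s = 44076.7 Mb
dashcam clip: 20.242 Mbps × 1860 s = 37650.1 Mb
Total: 197956.0 Mb = 24744.5 MB.
At 500 Mbps: 197956.0 / 500 = 396 s ≈ 6.6 minutes.

6.6 minutes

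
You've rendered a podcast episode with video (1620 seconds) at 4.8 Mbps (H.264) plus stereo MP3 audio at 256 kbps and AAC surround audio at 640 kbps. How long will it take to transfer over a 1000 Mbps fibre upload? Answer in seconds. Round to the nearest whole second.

9 seconds

Audio total: 256 + 640 = 896 kbps = 0.896 Mbps.
Total bitrate: 5.696 Mbps.
File: 5.696 Mbps × 1620 s = 9227.5 Mb.
At 1000 Mbps: 9227.5 / 1000 = 9.2 s ≈ 9.23 seconds.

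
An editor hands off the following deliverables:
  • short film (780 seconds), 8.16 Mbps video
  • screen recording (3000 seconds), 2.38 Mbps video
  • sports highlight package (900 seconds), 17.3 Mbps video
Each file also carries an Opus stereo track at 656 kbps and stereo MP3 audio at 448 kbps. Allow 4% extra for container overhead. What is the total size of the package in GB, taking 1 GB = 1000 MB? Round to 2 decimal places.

Audio total: 656 + 448 = 1104 kbps = 1.104 Mbps.
short film: 9.264 Mbps × 780 s × 1.04 = 7515.0 Mb
screen recording: 3.484 Mbps × 3000 s × 1.04 = 10870.1 Mb
sports highlight package: 18.404 Mbps × 900 s × 1.04 = 17226.1 Mb
Total: 35611.2 Mb = 4451.4 MB.
= 4.451 GB.

4.45 GB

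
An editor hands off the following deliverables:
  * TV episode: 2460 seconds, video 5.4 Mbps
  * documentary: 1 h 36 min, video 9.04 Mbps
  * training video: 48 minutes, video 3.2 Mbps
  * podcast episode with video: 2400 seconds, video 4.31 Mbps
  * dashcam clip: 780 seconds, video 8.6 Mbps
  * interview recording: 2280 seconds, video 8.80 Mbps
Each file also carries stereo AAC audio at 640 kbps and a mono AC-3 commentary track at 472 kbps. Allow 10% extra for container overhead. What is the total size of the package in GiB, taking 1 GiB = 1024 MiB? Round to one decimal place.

Audio total: 640 + 472 = 1112 kbps = 1.112 Mbps.
TV episode: 6.512 Mbps × 2460 s × 1.10 = 17621.5 Mb
documentary: 10.152 Mbps × 5760 s × 1.10 = 64323.1 Mb
training video: 4.312 Mbps × 2880 s × 1.10 = 13660.4 Mb
podcast episode with video: 5.422 Mbps × 2400 s × 1.10 = 14314.1 Mb
dashcam clip: 9.712 Mbps × 780 s × 1.10 = 8332.9 Mb
interview recording: 9.912 Mbps × 2280 s × 1.10 = 24859.3 Mb
Total: 143111.2 Mb = 17888.9 MB.
= 16.66 GiB.

16.7 GiB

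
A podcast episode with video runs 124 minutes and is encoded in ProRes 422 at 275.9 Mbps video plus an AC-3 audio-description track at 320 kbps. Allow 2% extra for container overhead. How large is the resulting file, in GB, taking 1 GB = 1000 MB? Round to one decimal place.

262.0 GB

124 min = 7440 s
Audio: 320 kbps = 0.320 Mbps.
Total bitrate: 275.9 + 0.320 = 276.220 Mbps.
Stream data: 276.220 Mbps × 7440 s = 2055076.8 Mb.
With 2% container overhead: ×1.02.
2,096,178 Mb ÷ 8 = 262,022 MB → 262.0 GB.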